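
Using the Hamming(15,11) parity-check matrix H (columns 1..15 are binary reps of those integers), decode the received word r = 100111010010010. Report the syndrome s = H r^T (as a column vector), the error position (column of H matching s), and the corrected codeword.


s = (1, 0, 1, 1)^T, error position = 11, corrected codeword c = 100111010000010

Compute s = H r^T mod 2 one row at a time:
  s_1 = 1 + 0 + 0 + 1 + 0 + 0 + 1 + 0 = 3 ≡ 1 (mod 2).
  s_2 = 1 + 1 + 1 + 0 + 0 + 0 + 1 + 0 = 4 ≡ 0 (mod 2).
  s_3 = 0 + 0 + 1 + 0 + 0 + 1 + 1 + 0 = 3 ≡ 1 (mod 2).
  s_4 = 1 + 0 + 1 + 0 + 0 + 1 + 0 + 0 = 3 ≡ 1 (mod 2).
s = (1, 0, 1, 1)^T — this equals column 11 of H (binary 1011), so error is at position 11.
Correct: flip bit 11 of r = 100111010010010 to get c = 100111010000010.


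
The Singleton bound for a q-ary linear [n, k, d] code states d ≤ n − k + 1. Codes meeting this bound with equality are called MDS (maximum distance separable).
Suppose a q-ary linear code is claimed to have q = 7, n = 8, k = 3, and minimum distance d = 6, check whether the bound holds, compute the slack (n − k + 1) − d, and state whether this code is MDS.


Singleton RHS = n − k + 1 = 6, slack = 0, bound satisfied, MDS.

Singleton bound: d ≤ n − k + 1.
Here n = 8, k = 3, so n − k + 1 = 6.
Given d = 6, check d ≤ 6: YES.
Slack = (n − k + 1) − d = 0.
The code is MDS (slack = 0).
Description: the claimed parameters are [8, 3, 6]_7; such a code would be MDS (meets Singleton bound).


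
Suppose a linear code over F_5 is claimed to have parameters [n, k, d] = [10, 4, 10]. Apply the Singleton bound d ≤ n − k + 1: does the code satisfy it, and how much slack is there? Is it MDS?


Singleton RHS = n − k + 1 = 7, slack = -3, bound violated (no such code; not MDS).

Singleton bound: d ≤ n − k + 1.
Here n = 10, k = 4, so n − k + 1 = 7.
Given d = 10, check d ≤ 7: NO.
Slack = (n − k + 1) − d = -3.
The slack is negative: d = 10 exceeds n − k + 1 = 7 by 3, so the Singleton bound is violated and no linear [10, 4, 10]_5 code can exist. In particular it is not MDS (MDS requires d = n − k + 1 exactly).
Description: the claimed parameters are [10, 4, 10]_5; such a code would be impossible (violates the Singleton bound).


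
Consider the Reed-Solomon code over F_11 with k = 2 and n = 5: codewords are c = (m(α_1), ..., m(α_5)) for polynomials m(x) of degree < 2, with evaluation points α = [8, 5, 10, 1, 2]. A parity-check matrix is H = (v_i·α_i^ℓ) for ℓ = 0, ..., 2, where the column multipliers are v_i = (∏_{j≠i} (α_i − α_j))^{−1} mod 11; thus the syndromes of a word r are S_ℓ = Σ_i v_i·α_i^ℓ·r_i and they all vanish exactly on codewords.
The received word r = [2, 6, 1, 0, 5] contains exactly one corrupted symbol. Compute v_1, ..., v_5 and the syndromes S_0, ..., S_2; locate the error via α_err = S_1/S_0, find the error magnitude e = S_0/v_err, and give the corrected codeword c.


S = (2, 10, 6), error at position 2, error magnitude e = 8, c = [2, 9, 1, 0, 5].

Step 1: column multipliers v_i = (∏_{j≠i}(α_i − α_j))^{−1} mod 11.
  i = 1 (α = 8): (8−5)(8−10)(8−1)(8−2) = 3·(−2)·7·6 = −252 ≡ 1, so v_1 = 1^{−1} = 1 (mod 11).
  i = 2 (α = 5): (5−8)(5−10)(5−1)(5−2) = (−3)·(−5)·4·3 = 180 ≡ 4, so v_2 = 4^{−1} = 3 (mod 11).
  i = 3 (α = 10): (10−8)(10−5)(10−1)(10−2) = 2·5·9·8 = 720 ≡ 5, so v_3 = 5^{−1} = 9 (mod 11).
  i = 4 (α = 1): (1−8)(1−5)(1−10)(1−2) = (−7)·(−4)·(−9)·(−1) = 252 ≡ 10, so v_4 = 10^{−1} = 10 (mod 11).
  i = 5 (α = 2): (2−8)(2−5)(2−10)(2−1) = (−6)·(−3)·(−8)·1 = −144 ≡ 10, so v_5 = 10^{−1} = 10 (mod 11).
  v = [1, 3, 9, 10, 10].
Step 2: syndromes of r = [2, 6, 1, 0, 5] (all sums mod 11).
  S_0 = Σ v_i r_i = 1·2 + 3·6 + 9·1 + 10·0 + 10·5 = 79 ≡ 2.
  S_1 = Σ v_i α_i r_i = 1·8·2 + 3·5·6 + 9·10·1 + 10·1·0 + 10·2·5 = 296 ≡ 10.
  α_i^2 mod 11 = [9, 3, 1, 1, 4].
  S_2 = Σ v_i α_i^2 r_i = 1·9·2 + 3·3·6 + 9·1·1 + 10·1·0 + 10·4·5 = 281 ≡ 6.
  S = (2, 10, 6) ≠ 0, so r is not a codeword (an error is present).
Step 3: locate the error. For a single error e at position i, S_ℓ = v_i·e·α_i^ℓ, so α_err = S_1/S_0.
  S_0^{−1} = 2^{−1} = 6 (mod 11), so α_err = 10·6 = 60 ≡ 5 = α_2. Error position i = 2.
  Consistency check: S_2/S_1 = 6·10 = 60 ≡ 5 = α_err ✓ (single-error assumption holds).
Step 4: error magnitude e = S_0/v_2 = S_0·∏_{j≠2}(α_2 − α_j) = 2·4 = 8 ≡ 8 (mod 11).
Step 5: correct position 2: c_2 = r_2 − e = 6 − 8 ≡ 9 (mod 11). Hence c = [2, 9, 1, 0, 5].
  Check: interpolating c through the α_i gives m(x) = 6 + 5·x (degree < 2) with m(α_i) = c_i for every i, so c is indeed a codeword.


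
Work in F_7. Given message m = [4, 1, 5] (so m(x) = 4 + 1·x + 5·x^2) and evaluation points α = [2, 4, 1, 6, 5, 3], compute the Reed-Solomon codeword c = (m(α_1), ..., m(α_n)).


c = [5, 4, 3, 1, 1, 3]

Message polynomial: m(x) = 4 + 1·x + 5·x^2 (mod 7).
For each evaluation point α_i, compute m(α_i) mod 7:
  α_1 = 2: Horner steps 5 → 4 → 5, so m(2) = 5.
  α_2 = 4: Horner steps 5 → 0 → 4, so m(4) = 4.
  α_3 = 1: Horner steps 5 → 6 → 3, so m(1) = 3.
  α_4 = 6: Horner steps 5 → 3 → 1, so m(6) = 1.
  α_5 = 5: Horner steps 5 → 5 → 1, so m(5) = 1.
  α_6 = 3: Horner steps 5 → 2 → 3, so m(3) = 3.
Codeword c = [5, 4, 3, 1, 1, 3] ∈ F_7^6.


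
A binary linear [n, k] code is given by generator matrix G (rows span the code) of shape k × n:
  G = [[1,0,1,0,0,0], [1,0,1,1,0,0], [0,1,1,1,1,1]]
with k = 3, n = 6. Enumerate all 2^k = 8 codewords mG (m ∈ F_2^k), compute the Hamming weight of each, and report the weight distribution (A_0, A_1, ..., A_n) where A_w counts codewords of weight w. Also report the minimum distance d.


Weight distribution: A_0 = 1, A_1 = 1, A_2 = 1, A_3 = 1, A_4 = 2, A_5 = 2. Minimum distance d = 1.

Enumerate all 2^3 = 8 messages m ∈ F_2^3.
For each, compute codeword c = mG in F_2^6, then tally its weight.
  m = 000 → c = 000000, weight = 0.
  m = 100 → c = 101000, weight = 2.
  m = 010 → c = 101100, weight = 3.
  m = 110 → c = 000100, weight = 1.
  m = 001 → c = 011111, weight = 5.
  m = 101 → c = 110111, weight = 5.
  m = 011 → c = 110011, weight = 4.
  m = 111 → c = 011011, weight = 4.
Tally weights:
  weight 0: 1 codewords.
  weight 1: 1 codewords.
  weight 2: 1 codewords.
  weight 3: 1 codewords.
  weight 4: 2 codewords.
  weight 5: 2 codewords.
Minimum distance d = smallest w > 0 with A_w > 0 = 1.
Sanity: Σ A_w = 8 = 2^3 = 8 ✓.


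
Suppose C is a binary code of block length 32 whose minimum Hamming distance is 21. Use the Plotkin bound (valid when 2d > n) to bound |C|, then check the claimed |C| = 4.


Plotkin bound M ≤ 4; given |C| = 4 ≤ bound (satisfied).

Check applicability: 2d = 42, n = 32.
2d − n = 10 > 0, so Plotkin applies.
Compute d/(2d−n) = 21/10 ≈ 2.1000.
⌊d/(2d−n)⌋ = 2.
Plotkin bound: M ≤ 2·2 = 4.
Given |C| = 4, check: satisfied.
This |C| is at the Plotkin bound.


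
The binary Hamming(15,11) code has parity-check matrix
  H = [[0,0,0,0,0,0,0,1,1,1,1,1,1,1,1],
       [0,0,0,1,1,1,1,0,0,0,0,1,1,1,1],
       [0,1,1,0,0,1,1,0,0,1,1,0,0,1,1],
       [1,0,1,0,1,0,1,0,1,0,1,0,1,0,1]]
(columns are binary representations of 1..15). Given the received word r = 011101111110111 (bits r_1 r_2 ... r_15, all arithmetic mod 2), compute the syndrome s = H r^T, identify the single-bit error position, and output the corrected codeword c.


s = (1, 0, 0, 0)^T, error position = 8, corrected codeword c = 011101101110111

Compute s = H r^T mod 2 one row at a time:
  s_1 = 1 + 1 + 1 + 1 + 0 + 1 + 1 + 1 = 7 ≡ 1 (mod 2).
  s_2 = 1 + 0 + 1 + 1 + 0 + 1 + 1 + 1 = 6 ≡ 0 (mod 2).
  s_3 = 1 + 1 + 1 + 1 + 1 + 1 + 1 + 1 = 8 ≡ 0 (mod 2).
  s_4 = 0 + 1 + 0 + 1 + 1 + 1 + 1 + 1 = 6 ≡ 0 (mod 2).
s = (1, 0, 0, 0)^T — this equals column 8 of H (binary 1000), so error is at position 8.
Correct: flip bit 8 of r = 011101111110111 to get c = 011101101110111.


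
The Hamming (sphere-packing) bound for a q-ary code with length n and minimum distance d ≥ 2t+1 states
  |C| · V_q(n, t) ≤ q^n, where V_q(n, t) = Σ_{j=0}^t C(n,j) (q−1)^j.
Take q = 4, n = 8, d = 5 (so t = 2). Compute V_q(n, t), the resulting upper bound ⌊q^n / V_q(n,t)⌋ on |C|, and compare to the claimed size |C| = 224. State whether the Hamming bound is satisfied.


V_q(n, t) = 277, q^n = 65536, Hamming bound = 236, |C| = 224 ≤ bound (satisfied).

Step 1: Compute V_q(n, t) = Σ_{j=0}^2 C(n, j) (q−1)^j.
  j = 0: C(8,0)·(3)^0 = 1·1 = 1.
  j = 1: C(8,1)·(3)^1 = 8·3 = 24.
  j = 2: C(8,2)·(3)^2 = 28·9 = 252.
  V_q(n, t) = 1 + 24 + 252 = 277.
Step 2: q^n = 4^8 = 65536.
Step 3: Hamming bound ⌊q^n / V_q(n,t)⌋ = ⌊65536/277⌋ = 236.
Step 4: Compare |C| = 224 to 236: satisfied.
The claimed |C| lies below the Hamming bound.


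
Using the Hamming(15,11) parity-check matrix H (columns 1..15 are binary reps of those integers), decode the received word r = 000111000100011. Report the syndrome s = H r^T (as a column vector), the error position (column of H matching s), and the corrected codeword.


s = (1, 1, 0, 0)^T, error position = 12, corrected codeword c = 000111000101011

Compute s = H r^T mod 2 one row at a time:
  s_1 = 0 + 0 + 1 + 0 + 0 + 0 + 1 + 1 = 3 ≡ 1 (mod 2).
  s_2 = 1 + 1 + 1 + 0 + 0 + 0 + 1 + 1 = 5 ≡ 1 (mod 2).
  s_3 = 0 + 0 + 1 + 0 + 1 + 0 + 1 + 1 = 4 ≡ 0 (mod 2).
  s_4 = 0 + 0 + 1 + 0 + 0 + 0 + 0 + 1 = 2 ≡ 0 (mod 2).
s = (1, 1, 0, 0)^T — this equals column 12 of H (binary 1100), so error is at position 12.
Correct: flip bit 12 of r = 000111000100011 to get c = 000111000101011.


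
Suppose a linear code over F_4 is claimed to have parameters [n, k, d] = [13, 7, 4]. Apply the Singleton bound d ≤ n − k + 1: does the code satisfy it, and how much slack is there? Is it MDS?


Singleton RHS = n − k + 1 = 7, slack = 3, bound satisfied, not MDS.

Singleton bound: d ≤ n − k + 1.
Here n = 13, k = 7, so n − k + 1 = 7.
Given d = 4, check d ≤ 7: YES.
Slack = (n − k + 1) − d = 3.
The code is NOT MDS (slack = 3 > 0).
Description: the claimed parameters are [13, 7, 4]_4; such a code would be non-MDS.


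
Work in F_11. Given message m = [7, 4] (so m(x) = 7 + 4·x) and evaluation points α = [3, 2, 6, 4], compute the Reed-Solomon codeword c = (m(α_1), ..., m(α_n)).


c = [8, 4, 9, 1]

Message polynomial: m(x) = 7 + 4·x (mod 11).
For each evaluation point α_i, compute m(α_i) mod 11:
  α_1 = 3: Horner steps 4 → 8, so m(3) = 8.
  α_2 = 2: Horner steps 4 → 4, so m(2) = 4.
  α_3 = 6: Horner steps 4 → 9, so m(6) = 9.
  α_4 = 4: Horner steps 4 → 1, so m(4) = 1.
Codeword c = [8, 4, 9, 1] ∈ F_11^4.


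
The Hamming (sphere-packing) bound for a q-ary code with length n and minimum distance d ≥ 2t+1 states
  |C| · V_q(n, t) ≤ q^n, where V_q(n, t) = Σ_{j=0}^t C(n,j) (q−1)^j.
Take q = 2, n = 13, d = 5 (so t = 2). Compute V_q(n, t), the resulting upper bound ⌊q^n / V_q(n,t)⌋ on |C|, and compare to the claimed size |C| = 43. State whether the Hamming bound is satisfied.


V_q(n, t) = 92, q^n = 8192, Hamming bound = 89, |C| = 43 ≤ bound (satisfied).

Step 1: Compute V_q(n, t) = Σ_{j=0}^2 C(n, j) (q−1)^j.
  j = 0: C(13,0)·(1)^0 = 1·1 = 1.
  j = 1: C(13,1)·(1)^1 = 13·1 = 13.
  j = 2: C(13,2)·(1)^2 = 78·1 = 78.
  V_q(n, t) = 1 + 13 + 78 = 92.
Step 2: q^n = 2^13 = 8192.
Step 3: Hamming bound ⌊q^n / V_q(n,t)⌋ = ⌊8192/92⌋ = 89.
Step 4: Compare |C| = 43 to 89: satisfied.
The claimed |C| lies below the Hamming bound.


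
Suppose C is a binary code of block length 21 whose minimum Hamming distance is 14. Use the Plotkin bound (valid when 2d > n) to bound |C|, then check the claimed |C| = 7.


Plotkin bound M ≤ 4; given |C| = 7 > bound (violated).

Check applicability: 2d = 28, n = 21.
2d − n = 7 > 0, so Plotkin applies.
Compute d/(2d−n) = 14/7 ≈ 2.0000.
⌊d/(2d−n)⌋ = 2.
Plotkin bound: M ≤ 2·2 = 4.
Given |C| = 7, check: VIOLATED.
This |C| is above the Plotkin bound, so no binary code with n = 21, d = 14 and 7 codewords exists.


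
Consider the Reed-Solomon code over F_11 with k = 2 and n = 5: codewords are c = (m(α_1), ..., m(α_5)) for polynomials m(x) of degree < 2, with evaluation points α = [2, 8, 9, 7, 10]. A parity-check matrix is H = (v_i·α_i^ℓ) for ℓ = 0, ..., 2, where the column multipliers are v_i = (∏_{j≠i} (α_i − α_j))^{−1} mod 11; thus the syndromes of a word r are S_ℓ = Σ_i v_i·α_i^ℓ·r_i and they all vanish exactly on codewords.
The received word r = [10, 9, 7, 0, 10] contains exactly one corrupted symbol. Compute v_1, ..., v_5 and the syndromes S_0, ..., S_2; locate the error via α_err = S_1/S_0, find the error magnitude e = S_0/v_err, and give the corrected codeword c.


S = (4, 7, 4), error at position 5, error magnitude e = 5, c = [10, 9, 7, 0, 5].

Step 1: column multipliers v_i = (∏_{j≠i}(α_i − α_j))^{−1} mod 11.
  i = 1 (α = 2): (2−8)(2−9)(2−7)(2−10) = (−6)·(−7)·(−5)·(−8) = 1680 ≡ 8, so v_1 = 8^{−1} = 7 (mod 11).
  i = 2 (α = 8): (8−2)(8−9)(8−7)(8−10) = 6·(−1)·1·(−2) = 12 ≡ 1, so v_2 = 1^{−1} = 1 (mod 11).
  i = 3 (α = 9): (9−2)(9−8)(9−7)(9−10) = 7·1·2·(−1) = −14 ≡ 8, so v_3 = 8^{−1} = 7 (mod 11).
  i = 4 (α = 7): (7−2)(7−8)(7−9)(7−10) = 5·(−1)·(−2)·(−3) = −30 ≡ 3, so v_4 = 3^{−1} = 4 (mod 11).
  i = 5 (α = 10): (10−2)(10−8)(10−9)(10−7) = 8·2·1·3 = 48 ≡ 4, so v_5 = 4^{−1} = 3 (mod 11).
  v = [7, 1, 7, 4, 3].
Step 2: syndromes of r = [10, 9, 7, 0, 10] (all sums mod 11).
  S_0 = Σ v_i r_i = 7·10 + 1·9 + 7·7 + 4·0 + 3·10 = 158 ≡ 4.
  S_1 = Σ v_i α_i r_i = 7·2·10 + 1·8·9 + 7·9·7 + 4·7·0 + 3·10·10 = 953 ≡ 7.
  α_i^2 mod 11 = [4, 9, 4, 5, 1].
  S_2 = Σ v_i α_i^2 r_i = 7·4·10 + 1·9·9 + 7·4·7 + 4·5·0 + 3·1·10 = 587 ≡ 4.
  S = (4, 7, 4) ≠ 0, so r is not a codeword (an error is present).
Step 3: locate the error. For a single error e at position i, S_ℓ = v_i·e·α_i^ℓ, so α_err = S_1/S_0.
  S_0^{−1} = 4^{−1} = 3 (mod 11), so α_err = 7·3 = 21 ≡ 10 = α_5. Error position i = 5.
  Consistency check: S_2/S_1 = 4·8 = 32 ≡ 10 = α_err ✓ (single-error assumption holds).
Step 4: error magnitude e = S_0/v_5 = S_0·∏_{j≠5}(α_5 − α_j) = 4·4 = 16 ≡ 5 (mod 11).
Step 5: correct position 5: c_5 = r_5 − e = 10 − 5 ≡ 5 (mod 11). Hence c = [10, 9, 7, 0, 5].
  Check: interpolating c through the α_i gives m(x) = 3 + 9·x (degree < 2) with m(α_i) = c_i for every i, so c is indeed a codeword.


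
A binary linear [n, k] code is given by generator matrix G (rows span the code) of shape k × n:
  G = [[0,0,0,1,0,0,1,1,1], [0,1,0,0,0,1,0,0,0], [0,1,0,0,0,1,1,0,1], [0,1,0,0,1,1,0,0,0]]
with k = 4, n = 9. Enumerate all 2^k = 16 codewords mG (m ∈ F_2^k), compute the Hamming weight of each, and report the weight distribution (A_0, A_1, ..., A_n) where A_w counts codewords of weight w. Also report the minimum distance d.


Weight distribution: A_0 = 1, A_1 = 1, A_2 = 3, A_3 = 3, A_4 = 3, A_5 = 3, A_6 = 1, A_7 = 1. Minimum distance d = 1.

Enumerate all 2^4 = 16 messages m ∈ F_2^4.
For each, compute codeword c = mG in F_2^9, then tally its weight.
  m = 0000 → c = 000000000, weight = 0.
  m = 1000 → c = 000100111, weight = 4.
  m = 0100 → c = 010001000, weight = 2.
  m = 1100 → c = 010101111, weight = 6.
  m = 0010 → c = 010001101, weight = 4.
  m = 1010 → c = 010101010, weight = 4.
  m = 0110 → c = 000000101, weight = 2.
  m = 1110 → c = 000100010, weight = 2.
  m = 0001 → c = 010011000, weight = 3.
  m = 1001 → c = 010111111, weight = 7.
  m = 0101 → c = 000010000, weight = 1.
  m = 1101 → c = 000110111, weight = 5.
  m = 0011 → c = 000010101, weight = 3.
  m = 1011 → c = 000110010, weight = 3.
  m = 0111 → c = 010011101, weight = 5.
  m = 1111 → c = 010111010, weight = 5.
Tally weights:
  weight 0: 1 codewords.
  weight 1: 1 codewords.
  weight 2: 3 codewords.
  weight 3: 3 codewords.
  weight 4: 3 codewords.
  weight 5: 3 codewords.
  weight 6: 1 codewords.
  weight 7: 1 codewords.
Minimum distance d = smallest w > 0 with A_w > 0 = 1.
Sanity: Σ A_w = 16 = 2^4 = 16 ✓.


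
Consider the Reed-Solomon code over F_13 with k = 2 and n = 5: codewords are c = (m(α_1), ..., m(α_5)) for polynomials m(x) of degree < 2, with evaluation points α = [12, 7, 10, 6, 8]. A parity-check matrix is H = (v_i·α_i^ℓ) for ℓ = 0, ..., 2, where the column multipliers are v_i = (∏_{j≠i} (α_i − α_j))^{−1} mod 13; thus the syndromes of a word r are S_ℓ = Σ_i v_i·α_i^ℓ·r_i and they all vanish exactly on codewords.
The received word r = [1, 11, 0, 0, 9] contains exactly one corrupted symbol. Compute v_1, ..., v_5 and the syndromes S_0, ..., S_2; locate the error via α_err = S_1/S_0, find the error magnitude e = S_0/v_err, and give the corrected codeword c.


S = (2, 7, 5), error at position 3, error magnitude e = 8, c = [1, 11, 5, 0, 9].

Step 1: column multipliers v_i = (∏_{j≠i}(α_i − α_j))^{−1} mod 13.
  i = 1 (α = 12): (12−7)(12−10)(12−6)(12−8) = 5·2·6·4 = 240 ≡ 6, so v_1 = 6^{−1} = 11 (mod 13).
  i = 2 (α = 7): (7−12)(7−10)(7−6)(7−8) = (−5)·(−3)·1·(−1) = −15 ≡ 11, so v_2 = 11^{−1} = 6 (mod 13).
  i = 3 (α = 10): (10−12)(10−7)(10−6)(10−8) = (−2)·3·4·2 = −48 ≡ 4, so v_3 = 4^{−1} = 10 (mod 13).
  i = 4 (α = 6): (6−12)(6−7)(6−10)(6−8) = (−6)·(−1)·(−4)·(−2) = 48 ≡ 9, so v_4 = 9^{−1} = 3 (mod 13).
  i = 5 (α = 8): (8−12)(8−7)(8−10)(8−6) = (−4)·1·(−2)·2 = 16 ≡ 3, so v_5 = 3^{−1} = 9 (mod 13).
  v = [11, 6, 10, 3, 9].
Step 2: syndromes of r = [1, 11, 0, 0, 9] (all sums mod 13).
  S_0 = Σ v_i r_i = 11·1 + 6·11 + 10·0 + 3·0 + 9·9 = 158 ≡ 2.
  S_1 = Σ v_i α_i r_i = 11·12·1 + 6·7·11 + 10·10·0 + 3·6·0 + 9·8·9 = 1242 ≡ 7.
  α_i^2 mod 13 = [1, 10, 9, 10, 12].
  S_2 = Σ v_i α_i^2 r_i = 11·1·1 + 6·10·11 + 10·9·0 + 3·10·0 + 9·12·9 = 1643 ≡ 5.
  S = (2, 7, 5) ≠ 0, so r is not a codeword (an error is present).
Step 3: locate the error. For a single error e at position i, S_ℓ = v_i·e·α_i^ℓ, so α_err = S_1/S_0.
  S_0^{−1} = 2^{−1} = 7 (mod 13), so α_err = 7·7 = 49 ≡ 10 = α_3. Error position i = 3.
  Consistency check: S_2/S_1 = 5·2 = 10 ≡ 10 = α_err ✓ (single-error assumption holds).
Step 4: error magnitude e = S_0/v_3 = S_0·∏_{j≠3}(α_3 − α_j) = 2·4 = 8 ≡ 8 (mod 13).
Step 5: correct position 3: c_3 = r_3 − e = 0 − 8 ≡ 5 (mod 13). Hence c = [1, 11, 5, 0, 9].
  Check: interpolating c through the α_i gives m(x) = 12 + 11·x (degree < 2) with m(α_i) = c_i for every i, so c is indeed a codeword.


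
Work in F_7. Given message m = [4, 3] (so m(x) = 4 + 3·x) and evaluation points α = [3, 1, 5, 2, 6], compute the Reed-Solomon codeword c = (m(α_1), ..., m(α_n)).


c = [6, 0, 5, 3, 1]

Message polynomial: m(x) = 4 + 3·x (mod 7).
For each evaluation point α_i, compute m(α_i) mod 7:
  α_1 = 3: Horner steps 3 → 6, so m(3) = 6.
  α_2 = 1: Horner steps 3 → 0, so m(1) = 0.
  α_3 = 5: Horner steps 3 → 5, so m(5) = 5.
  α_4 = 2: Horner steps 3 → 3, so m(2) = 3.
  α_5 = 6: Horner steps 3 → 1, so m(6) = 1.
Codeword c = [6, 0, 5, 3, 1] ∈ F_7^5.


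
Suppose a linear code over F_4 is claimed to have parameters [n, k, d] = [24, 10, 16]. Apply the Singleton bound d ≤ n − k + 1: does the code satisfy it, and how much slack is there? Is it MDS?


Singleton RHS = n − k + 1 = 15, slack = -1, bound violated (no such code; not MDS).

Singleton bound: d ≤ n − k + 1.
Here n = 24, k = 10, so n − k + 1 = 15.
Given d = 16, check d ≤ 15: NO.
Slack = (n − k + 1) − d = -1.
The slack is negative: d = 16 exceeds n − k + 1 = 15 by 1, so the Singleton bound is violated and no linear [24, 10, 16]_4 code can exist. In particular it is not MDS (MDS requires d = n − k + 1 exactly).
Description: the claimed parameters are [24, 10, 16]_4; such a code would be impossible (violates the Singleton bound).


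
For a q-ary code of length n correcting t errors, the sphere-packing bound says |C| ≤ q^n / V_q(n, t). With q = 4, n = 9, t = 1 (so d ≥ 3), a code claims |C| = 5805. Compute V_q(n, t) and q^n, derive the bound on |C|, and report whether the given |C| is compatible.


V_q(n, t) = 28, q^n = 262144, Hamming bound = 9362, |C| = 5805 ≤ bound (satisfied).

Step 1: Compute V_q(n, t) = Σ_{j=0}^1 C(n, j) (q−1)^j.
  j = 0: C(9,0)·(3)^0 = 1·1 = 1.
  j = 1: C(9,1)·(3)^1 = 9·3 = 27.
  V_q(n, t) = 1 + 27 = 28.
Step 2: q^n = 4^9 = 262144.
Step 3: Hamming bound ⌊q^n / V_q(n,t)⌋ = ⌊262144/28⌋ = 9362.
Step 4: Compare |C| = 5805 to 9362: satisfied.
The claimed |C| lies below the Hamming bound.


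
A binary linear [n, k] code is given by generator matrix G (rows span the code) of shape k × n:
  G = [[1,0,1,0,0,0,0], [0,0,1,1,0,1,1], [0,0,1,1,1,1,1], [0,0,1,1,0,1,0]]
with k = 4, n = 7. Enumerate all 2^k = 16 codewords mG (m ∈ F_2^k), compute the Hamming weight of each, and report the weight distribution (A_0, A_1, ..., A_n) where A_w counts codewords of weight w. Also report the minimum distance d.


Weight distribution: A_0 = 1, A_1 = 2, A_2 = 2, A_3 = 4, A_4 = 5, A_5 = 2. Minimum distance d = 1.

Enumerate all 2^4 = 16 messages m ∈ F_2^4.
For each, compute codeword c = mG in F_2^7, then tally its weight.
  m = 0000 → c = 0000000, weight = 0.
  m = 1000 → c = 1010000, weight = 2.
  m = 0100 → c = 0011011, weight = 4.
  m = 1100 → c = 1001011, weight = 4.
  m = 0010 → c = 0011111, weight = 5.
  m = 1010 → c = 1001111, weight = 5.
  m = 0110 → c = 0000100, weight = 1.
  m = 1110 → c = 1010100, weight = 3.
  m = 0001 → c = 0011010, weight = 3.
  m = 1001 → c = 1001010, weight = 3.
  m = 0101 → c = 0000001, weight = 1.
  m = 1101 → c = 1010001, weight = 3.
  m = 0011 → c = 0000101, weight = 2.
  m = 1011 → c = 1010101, weight = 4.
  m = 0111 → c = 0011110, weight = 4.
  m = 1111 → c = 1001110, weight = 4.
Tally weights:
  weight 0: 1 codewords.
  weight 1: 2 codewords.
  weight 2: 2 codewords.
  weight 3: 4 codewords.
  weight 4: 5 codewords.
  weight 5: 2 codewords.
Minimum distance d = smallest w > 0 with A_w > 0 = 1.
Sanity: Σ A_w = 16 = 2^4 = 16 ✓.


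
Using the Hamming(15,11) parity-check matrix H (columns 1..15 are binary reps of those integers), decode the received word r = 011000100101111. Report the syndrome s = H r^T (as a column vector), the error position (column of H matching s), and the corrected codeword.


s = (1, 1, 0, 0)^T, error position = 12, corrected codeword c = 011000100100111

Compute s = H r^T mod 2 one row at a time:
  s_1 = 0 + 0 + 1 + 0 + 1 + 1 + 1 + 1 = 5 ≡ 1 (mod 2).
  s_2 = 0 + 0 + 0 + 1 + 1 + 1 + 1 + 1 = 5 ≡ 1 (mod 2).
  s_3 = 1 + 1 + 0 + 1 + 1 + 0 + 1 + 1 = 6 ≡ 0 (mod 2).
  s_4 = 0 + 1 + 0 + 1 + 0 + 0 + 1 + 1 = 4 ≡ 0 (mod 2).
s = (1, 1, 0, 0)^T — this equals column 12 of H (binary 1100), so error is at position 12.
Correct: flip bit 12 of r = 011000100101111 to get c = 011000100100111.


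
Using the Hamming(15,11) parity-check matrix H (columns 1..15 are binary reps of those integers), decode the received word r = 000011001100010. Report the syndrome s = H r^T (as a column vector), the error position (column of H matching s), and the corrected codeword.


s = (1, 1, 1, 0)^T, error position = 14, corrected codeword c = 000011001100000

Compute s = H r^T mod 2 one row at a time:
  s_1 = 0 + 1 + 1 + 0 + 0 + 0 + 1 + 0 = 3 ≡ 1 (mod 2).
  s_2 = 0 + 1 + 1 + 0 + 0 + 0 + 1 + 0 = 3 ≡ 1 (mod 2).
  s_3 = 0 + 0 + 1 + 0 + 1 + 0 + 1 + 0 = 3 ≡ 1 (mod 2).
  s_4 = 0 + 0 + 1 + 0 + 1 + 0 + 0 + 0 = 2 ≡ 0 (mod 2).
s = (1, 1, 1, 0)^T — this equals column 14 of H (binary 1110), so error is at position 14.
Correct: flip bit 14 of r = 000011001100010 to get c = 000011001100000.


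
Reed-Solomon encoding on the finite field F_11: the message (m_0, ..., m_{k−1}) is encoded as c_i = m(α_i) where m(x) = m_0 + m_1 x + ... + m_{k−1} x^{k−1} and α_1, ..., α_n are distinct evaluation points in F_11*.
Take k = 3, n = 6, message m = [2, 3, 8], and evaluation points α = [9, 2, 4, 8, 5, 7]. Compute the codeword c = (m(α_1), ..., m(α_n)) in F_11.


c = [6, 7, 10, 10, 8, 8]

Message polynomial: m(x) = 2 + 3·x + 8·x^2 (mod 11).
For each evaluation point α_i, compute m(α_i) mod 11:
  α_1 = 9: Horner steps 8 → 9 → 6, so m(9) = 6.
  α_2 = 2: Horner steps 8 → 8 → 7, so m(2) = 7.
  α_3 = 4: Horner steps 8 → 2 → 10, so m(4) = 10.
  α_4 = 8: Horner steps 8 → 1 → 10, so m(8) = 10.
  α_5 = 5: Horner steps 8 → 10 → 8, so m(5) = 8.
  α_6 = 7: Horner steps 8 → 4 → 8, so m(7) = 8.
Codeword c = [6, 7, 10, 10, 8, 8] ∈ F_11^6.


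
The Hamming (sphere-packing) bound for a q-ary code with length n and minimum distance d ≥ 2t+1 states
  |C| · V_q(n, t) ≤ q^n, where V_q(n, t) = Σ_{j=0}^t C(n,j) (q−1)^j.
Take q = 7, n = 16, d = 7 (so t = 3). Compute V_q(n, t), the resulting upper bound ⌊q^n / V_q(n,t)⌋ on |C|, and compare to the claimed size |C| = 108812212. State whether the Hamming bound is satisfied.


V_q(n, t) = 125377, q^n = 33232930569601, Hamming bound = 265064011, |C| = 108812212 ≤ bound (satisfied).

Step 1: Compute V_q(n, t) = Σ_{j=0}^3 C(n, j) (q−1)^j.
  j = 0: C(16,0)·(6)^0 = 1·1 = 1.
  j = 1: C(16,1)·(6)^1 = 16·6 = 96.
  j = 2: C(16,2)·(6)^2 = 120·36 = 4320.
  j = 3: C(16,3)·(6)^3 = 560·216 = 120960.
  V_q(n, t) = 1 + 96 + 4320 + 120960 = 125377.
Step 2: q^n = 7^16 = 33232930569601.
Step 3: Hamming bound ⌊q^n / V_q(n,t)⌋ = ⌊33232930569601/125377⌋ = 265064011.
Step 4: Compare |C| = 108812212 to 265064011: satisfied.
The claimed |C| lies below the Hamming bound.


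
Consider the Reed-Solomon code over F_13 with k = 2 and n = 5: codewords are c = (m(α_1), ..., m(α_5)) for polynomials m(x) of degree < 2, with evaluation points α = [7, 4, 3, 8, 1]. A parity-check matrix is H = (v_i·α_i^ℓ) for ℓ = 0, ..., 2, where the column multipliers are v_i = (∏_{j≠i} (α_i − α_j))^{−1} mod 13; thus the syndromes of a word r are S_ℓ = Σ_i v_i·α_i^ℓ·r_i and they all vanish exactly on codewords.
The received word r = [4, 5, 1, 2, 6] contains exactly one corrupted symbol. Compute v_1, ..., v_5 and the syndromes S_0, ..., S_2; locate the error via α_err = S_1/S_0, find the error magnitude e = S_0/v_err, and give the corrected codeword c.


S = (2, 3, 11), error at position 4, error magnitude e = 7, c = [4, 5, 1, 8, 6].

Step 1: column multipliers v_i = (∏_{j≠i}(α_i − α_j))^{−1} mod 13.
  i = 1 (α = 7): (7−4)(7−3)(7−8)(7−1) = 3·4·(−1)·6 = −72 ≡ 6, so v_1 = 6^{−1} = 11 (mod 13).
  i = 2 (α = 4): (4−7)(4−3)(4−8)(4−1) = (−3)·1·(−4)·3 = 36 ≡ 10, so v_2 = 10^{−1} = 4 (mod 13).
  i = 3 (α = 3): (3−7)(3−4)(3−8)(3−1) = (−4)·(−1)·(−5)·2 = −40 ≡ 12, so v_3 = 12^{−1} = 12 (mod 13).
  i = 4 (α = 8): (8−7)(8−4)(8−3)(8−1) = 1·4·5·7 = 140 ≡ 10, so v_4 = 10^{−1} = 4 (mod 13).
  i = 5 (α = 1): (1−7)(1−4)(1−3)(1−8) = (−6)·(−3)·(−2)·(−7) = 252 ≡ 5, so v_5 = 5^{−1} = 8 (mod 13).
  v = [11, 4, 12, 4, 8].
Step 2: syndromes of r = [4, 5, 1, 2, 6] (all sums mod 13).
  S_0 = Σ v_i r_i = 11·4 + 4·5 + 12·1 + 4·2 + 8·6 = 132 ≡ 2.
  S_1 = Σ v_i α_i r_i = 11·7·4 + 4·4·5 + 12·3·1 + 4·8·2 + 8·1·6 = 536 ≡ 3.
  α_i^2 mod 13 = [10, 3, 9, 12, 1].
  S_2 = Σ v_i α_i^2 r_i = 11·10·4 + 4·3·5 + 12·9·1 + 4·12·2 + 8·1·6 = 752 ≡ 11.
  S = (2, 3, 11) ≠ 0, so r is not a codeword (an error is present).
Step 3: locate the error. For a single error e at position i, S_ℓ = v_i·e·α_i^ℓ, so α_err = S_1/S_0.
  S_0^{−1} = 2^{−1} = 7 (mod 13), so α_err = 3·7 = 21 ≡ 8 = α_4. Error position i = 4.
  Consistency check: S_2/S_1 = 11·9 = 99 ≡ 8 = α_err ✓ (single-error assumption holds).
Step 4: error magnitude e = S_0/v_4 = S_0·∏_{j≠4}(α_4 − α_j) = 2·10 = 20 ≡ 7 (mod 13).
Step 5: correct position 4: c_4 = r_4 − e = 2 − 7 ≡ 8 (mod 13). Hence c = [4, 5, 1, 8, 6].
  Check: interpolating c through the α_i gives m(x) = 2 + 4·x (degree < 2) with m(α_i) = c_i for every i, so c is indeed a codeword.


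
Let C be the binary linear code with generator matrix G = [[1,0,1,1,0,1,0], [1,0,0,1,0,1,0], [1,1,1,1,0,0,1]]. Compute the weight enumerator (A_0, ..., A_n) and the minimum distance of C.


Weight distribution: A_0 = 1, A_1 = 1, A_3 = 2, A_4 = 3, A_5 = 1. Minimum distance d = 1.

Enumerate all 2^3 = 8 messages m ∈ F_2^3.
For each, compute codeword c = mG in F_2^7, then tally its weight.
  m = 000 → c = 0000000, weight = 0.
  m = 100 → c = 1011010, weight = 4.
  m = 010 → c = 1001010, weight = 3.
  m = 110 → c = 0010000, weight = 1.
  m = 001 → c = 1111001, weight = 5.
  m = 101 → c = 0100011, weight = 3.
  m = 011 → c = 0110011, weight = 4.
  m = 111 → c = 1101001, weight = 4.
Tally weights:
  weight 0: 1 codewords.
  weight 1: 1 codewords.
  weight 3: 2 codewords.
  weight 4: 3 codewords.
  weight 5: 1 codewords.
Minimum distance d = smallest w > 0 with A_w > 0 = 1.
Sanity: Σ A_w = 8 = 2^3 = 8 ✓.


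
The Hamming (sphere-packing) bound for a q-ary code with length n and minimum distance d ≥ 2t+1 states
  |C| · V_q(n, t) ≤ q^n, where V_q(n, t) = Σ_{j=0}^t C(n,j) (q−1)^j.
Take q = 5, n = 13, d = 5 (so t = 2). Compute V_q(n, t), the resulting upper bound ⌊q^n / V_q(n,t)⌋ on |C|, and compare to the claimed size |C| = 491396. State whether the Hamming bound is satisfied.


V_q(n, t) = 1301, q^n = 1220703125, Hamming bound = 938280, |C| = 491396 ≤ bound (satisfied).

Step 1: Compute V_q(n, t) = Σ_{j=0}^2 C(n, j) (q−1)^j.
  j = 0: C(13,0)·(4)^0 = 1·1 = 1.
  j = 1: C(13,1)·(4)^1 = 13·4 = 52.
  j = 2: C(13,2)·(4)^2 = 78·16 = 1248.
  V_q(n, t) = 1 + 52 + 1248 = 1301.
Step 2: q^n = 5^13 = 1220703125.
Step 3: Hamming bound ⌊q^n / V_q(n,t)⌋ = ⌊1220703125/1301⌋ = 938280.
Step 4: Compare |C| = 491396 to 938280: satisfied.
The claimed |C| lies below the Hamming bound.


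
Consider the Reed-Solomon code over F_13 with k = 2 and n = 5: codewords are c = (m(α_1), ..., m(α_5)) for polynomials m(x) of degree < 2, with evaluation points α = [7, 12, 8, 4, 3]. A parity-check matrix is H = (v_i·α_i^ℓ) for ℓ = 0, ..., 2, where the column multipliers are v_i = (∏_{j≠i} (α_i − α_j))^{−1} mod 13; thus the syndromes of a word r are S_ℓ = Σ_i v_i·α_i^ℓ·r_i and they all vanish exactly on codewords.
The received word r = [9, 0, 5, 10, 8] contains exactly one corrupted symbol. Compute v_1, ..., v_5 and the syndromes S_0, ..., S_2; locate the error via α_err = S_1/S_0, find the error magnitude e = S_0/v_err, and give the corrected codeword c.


S = (4, 2, 1), error at position 1, error magnitude e = 6, c = [3, 0, 5, 10, 8].

Step 1: column multipliers v_i = (∏_{j≠i}(α_i − α_j))^{−1} mod 13.
  i = 1 (α = 7): (7−12)(7−8)(7−4)(7−3) = (−5)·(−1)·3·4 = 60 ≡ 8, so v_1 = 8^{−1} = 5 (mod 13).
  i = 2 (α = 12): (12−7)(12−8)(12−4)(12−3) = 5·4·8·9 = 1440 ≡ 10, so v_2 = 10^{−1} = 4 (mod 13).
  i = 3 (α = 8): (8−7)(8−12)(8−4)(8−3) = 1·(−4)·4·5 = −80 ≡ 11, so v_3 = 11^{−1} = 6 (mod 13).
  i = 4 (α = 4): (4−7)(4−12)(4−8)(4−3) = (−3)·(−8)·(−4)·1 = −96 ≡ 8, so v_4 = 8^{−1} = 5 (mod 13).
  i = 5 (α = 3): (3−7)(3−12)(3−8)(3−4) = (−4)·(−9)·(−5)·(−1) = 180 ≡ 11, so v_5 = 11^{−1} = 6 (mod 13).
  v = [5, 4, 6, 5, 6].
Step 2: syndromes of r = [9, 0, 5, 10, 8] (all sums mod 13).
  S_0 = Σ v_i r_i = 5·9 + 4·0 + 6·5 + 5·10 + 6·8 = 173 ≡ 4.
  S_1 = Σ v_i α_i r_i = 5·7·9 + 4·12·0 + 6·8·5 + 5·4·10 + 6·3·8 = 899 ≡ 2.
  α_i^2 mod 13 = [10, 1, 12, 3, 9].
  S_2 = Σ v_i α_i^2 r_i = 5·10·9 + 4·1·0 + 6·12·5 + 5·3·10 + 6·9·8 = 1392 ≡ 1.
  S = (4, 2, 1) ≠ 0, so r is not a codeword (an error is present).
Step 3: locate the error. For a single error e at position i, S_ℓ = v_i·e·α_i^ℓ, so α_err = S_1/S_0.
  S_0^{−1} = 4^{−1} = 10 (mod 13), so α_err = 2·10 = 20 ≡ 7 = α_1. Error position i = 1.
  Consistency check: S_2/S_1 = 1·7 = 7 ≡ 7 = α_err ✓ (single-error assumption holds).
Step 4: error magnitude e = S_0/v_1 = S_0·∏_{j≠1}(α_1 − α_j) = 4·8 = 32 ≡ 6 (mod 13).
Step 5: correct position 1: c_1 = r_1 − e = 9 − 6 ≡ 3 (mod 13). Hence c = [3, 0, 5, 10, 8].
  Check: interpolating c through the α_i gives m(x) = 2 + 2·x (degree < 2) with m(α_i) = c_i for every i, so c is indeed a codeword.


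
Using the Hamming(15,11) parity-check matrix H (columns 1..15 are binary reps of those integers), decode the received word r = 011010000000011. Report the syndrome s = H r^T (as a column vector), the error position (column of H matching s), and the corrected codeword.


s = (0, 1, 0, 1)^T, error position = 5, corrected codeword c = 011000000000011

Compute s = H r^T mod 2 one row at a time:
  s_1 = 0 + 0 + 0 + 0 + 0 + 0 + 1 + 1 = 2 ≡ 0 (mod 2).
  s_2 = 0 + 1 + 0 + 0 + 0 + 0 + 1 + 1 = 3 ≡ 1 (mod 2).
  s_3 = 1 + 1 + 0 + 0 + 0 + 0 + 1 + 1 = 4 ≡ 0 (mod 2).
  s_4 = 0 + 1 + 1 + 0 + 0 + 0 + 0 + 1 = 3 ≡ 1 (mod 2).
s = (0, 1, 0, 1)^T — this equals column 5 of H (binary 0101), so error is at position 5.
Correct: flip bit 5 of r = 011010000000011 to get c = 011000000000011.


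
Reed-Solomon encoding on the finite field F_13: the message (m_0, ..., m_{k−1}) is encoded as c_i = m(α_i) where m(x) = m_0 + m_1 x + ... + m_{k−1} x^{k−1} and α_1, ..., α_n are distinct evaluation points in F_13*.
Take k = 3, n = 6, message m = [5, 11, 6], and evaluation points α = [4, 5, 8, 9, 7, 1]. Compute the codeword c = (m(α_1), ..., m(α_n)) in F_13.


c = [2, 2, 9, 5, 12, 9]

Message polynomial: m(x) = 5 + 11·x + 6·x^2 (mod 13).
For each evaluation point α_i, compute m(α_i) mod 13:
  α_1 = 4: Horner steps 6 → 9 → 2, so m(4) = 2.
  α_2 = 5: Horner steps 6 → 2 → 2, so m(5) = 2.
  α_3 = 8: Horner steps 6 → 7 → 9, so m(8) = 9.
  α_4 = 9: Horner steps 6 → 0 → 5, so m(9) = 5.
  α_5 = 7: Horner steps 6 → 1 → 12, so m(7) = 12.
  α_6 = 1: Horner steps 6 → 4 → 9, so m(1) = 9.
Codeword c = [2, 2, 9, 5, 12, 9] ∈ F_13^6.


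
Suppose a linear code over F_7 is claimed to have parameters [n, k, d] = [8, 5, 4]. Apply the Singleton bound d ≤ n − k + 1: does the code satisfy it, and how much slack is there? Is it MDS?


Singleton RHS = n − k + 1 = 4, slack = 0, bound satisfied, MDS.

Singleton bound: d ≤ n − k + 1.
Here n = 8, k = 5, so n − k + 1 = 4.
Given d = 4, check d ≤ 4: YES.
Slack = (n − k + 1) − d = 0.
The code is MDS (slack = 0).
Description: the claimed parameters are [8, 5, 4]_7; such a code would be MDS (meets Singleton bound).


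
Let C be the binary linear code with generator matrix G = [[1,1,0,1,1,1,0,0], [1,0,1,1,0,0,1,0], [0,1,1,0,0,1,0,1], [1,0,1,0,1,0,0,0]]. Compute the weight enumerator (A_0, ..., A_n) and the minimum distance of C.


Weight distribution: A_0 = 1, A_2 = 1, A_3 = 3, A_4 = 5, A_5 = 4, A_6 = 1, A_7 = 1. Minimum distance d = 2.

Enumerate all 2^4 = 16 messages m ∈ F_2^4.
For each, compute codeword c = mG in F_2^8, then tally its weight.
  m = 0000 → c = 00000000, weight = 0.
  m = 1000 → c = 11011100, weight = 5.
  m = 0100 → c = 10110010, weight = 4.
  m = 1100 → c = 01101110, weight = 5.
  m = 0010 → c = 01100101, weight = 4.
  m = 1010 → c = 10111001, weight = 5.
  m = 0110 → c = 11010111, weight = 6.
  m = 1110 → c = 00001011, weight = 3.
  m = 0001 → c = 10101000, weight = 3.
  m = 1001 → c = 01110100, weight = 4.
  m = 0101 → c = 00011010, weight = 3.
  m = 1101 → c = 11000110, weight = 4.
  m = 0011 → c = 11001101, weight = 5.
  m = 1011 → c = 00010001, weight = 2.
  m = 0111 → c = 01111111, weight = 7.
  m = 1111 → c = 10100011, weight = 4.
Tally weights:
  weight 0: 1 codewords.
  weight 2: 1 codewords.
  weight 3: 3 codewords.
  weight 4: 5 codewords.
  weight 5: 4 codewords.
  weight 6: 1 codewords.
  weight 7: 1 codewords.
Minimum distance d = smallest w > 0 with A_w > 0 = 2.
Sanity: Σ A_w = 16 = 2^4 = 16 ✓.


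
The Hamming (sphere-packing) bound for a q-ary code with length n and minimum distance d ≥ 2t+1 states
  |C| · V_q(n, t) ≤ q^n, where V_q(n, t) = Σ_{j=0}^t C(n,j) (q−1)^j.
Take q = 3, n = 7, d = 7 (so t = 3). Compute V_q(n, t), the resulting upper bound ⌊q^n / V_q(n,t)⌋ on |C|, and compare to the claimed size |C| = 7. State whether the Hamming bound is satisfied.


V_q(n, t) = 379, q^n = 2187, Hamming bound = 5, |C| = 7 > bound (violated).

Step 1: Compute V_q(n, t) = Σ_{j=0}^3 C(n, j) (q−1)^j.
  j = 0: C(7,0)·(2)^0 = 1·1 = 1.
  j = 1: C(7,1)·(2)^1 = 7·2 = 14.
  j = 2: C(7,2)·(2)^2 = 21·4 = 84.
  j = 3: C(7,3)·(2)^3 = 35·8 = 280.
  V_q(n, t) = 1 + 14 + 84 + 280 = 379.
Step 2: q^n = 3^7 = 2187.
Step 3: Hamming bound ⌊q^n / V_q(n,t)⌋ = ⌊2187/379⌋ = 5.
Step 4: Compare |C| = 7 to 5: violated.
The claimed |C| lies above the Hamming bound, so no 3-ary code of length 7 with d ≥ 7 can have 7 codewords.


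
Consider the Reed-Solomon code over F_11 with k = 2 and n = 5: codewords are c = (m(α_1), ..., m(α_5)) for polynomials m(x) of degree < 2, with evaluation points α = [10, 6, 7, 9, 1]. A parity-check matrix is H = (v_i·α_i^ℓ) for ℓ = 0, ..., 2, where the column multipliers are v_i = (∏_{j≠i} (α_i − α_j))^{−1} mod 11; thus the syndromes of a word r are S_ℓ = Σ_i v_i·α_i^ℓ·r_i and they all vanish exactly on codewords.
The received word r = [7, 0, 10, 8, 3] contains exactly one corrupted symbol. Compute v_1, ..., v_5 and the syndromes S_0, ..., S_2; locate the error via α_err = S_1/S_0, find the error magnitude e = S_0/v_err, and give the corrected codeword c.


S = (5, 5, 5), error at position 5, error magnitude e = 9, c = [7, 0, 10, 8, 5].

Step 1: column multipliers v_i = (∏_{j≠i}(α_i − α_j))^{−1} mod 11.
  i = 1 (α = 10): (10−6)(10−7)(10−9)(10−1) = 4·3·1·9 = 108 ≡ 9, so v_1 = 9^{−1} = 5 (mod 11).
  i = 2 (α = 6): (6−10)(6−7)(6−9)(6−1) = (−4)·(−1)·(−3)·5 = −60 ≡ 6, so v_2 = 6^{−1} = 2 (mod 11).
  i = 3 (α = 7): (7−10)(7−6)(7−9)(7−1) = (−3)·1·(−2)·6 = 36 ≡ 3, so v_3 = 3^{−1} = 4 (mod 11).
  i = 4 (α = 9): (9−10)(9−6)(9−7)(9−1) = (−1)·3·2·8 = −48 ≡ 7, so v_4 = 7^{−1} = 8 (mod 11).
  i = 5 (α = 1): (1−10)(1−6)(1−7)(1−9) = (−9)·(−5)·(−6)·(−8) = 2160 ≡ 4, so v_5 = 4^{−1} = 3 (mod 11).
  v = [5, 2, 4, 8, 3].
Step 2: syndromes of r = [7, 0, 10, 8, 3] (all sums mod 11).
  S_0 = Σ v_i r_i = 5·7 + 2·0 + 4·10 + 8·8 + 3·3 = 148 ≡ 5.
  S_1 = Σ v_i α_i r_i = 5·10·7 + 2·6·0 + 4·7·10 + 8·9·8 + 3·1·3 = 1215 ≡ 5.
  α_i^2 mod 11 = [1, 3, 5, 4, 1].
  S_2 = Σ v_i α_i^2 r_i = 5·1·7 + 2·3·0 + 4·5·10 + 8·4·8 + 3·1·3 = 500 ≡ 5.
  S = (5, 5, 5) ≠ 0, so r is not a codeword (an error is present).
Step 3: locate the error. For a single error e at position i, S_ℓ = v_i·e·α_i^ℓ, so α_err = S_1/S_0.
  S_0^{−1} = 5^{−1} = 9 (mod 11), so α_err = 5·9 = 45 ≡ 1 = α_5. Error position i = 5.
  Consistency check: S_2/S_1 = 5·9 = 45 ≡ 1 = α_err ✓ (single-error assumption holds).
Step 4: error magnitude e = S_0/v_5 = S_0·∏_{j≠5}(α_5 − α_j) = 5·4 = 20 ≡ 9 (mod 11).
Step 5: correct position 5: c_5 = r_5 − e = 3 − 9 ≡ 5 (mod 11). Hence c = [7, 0, 10, 8, 5].
  Check: interpolating c through the α_i gives m(x) = 6 + 10·x (degree < 2) with m(α_i) = c_i for every i, so c is indeed a codeword.


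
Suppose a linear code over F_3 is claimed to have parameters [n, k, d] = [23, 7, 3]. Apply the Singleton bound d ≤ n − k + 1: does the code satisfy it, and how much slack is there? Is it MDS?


Singleton RHS = n − k + 1 = 17, slack = 14, bound satisfied, not MDS.

Singleton bound: d ≤ n − k + 1.
Here n = 23, k = 7, so n − k + 1 = 17.
Given d = 3, check d ≤ 17: YES.
Slack = (n − k + 1) − d = 14.
The code is NOT MDS (slack = 14 > 0).
Description: the claimed parameters are [23, 7, 3]_3; such a code would be non-MDS.


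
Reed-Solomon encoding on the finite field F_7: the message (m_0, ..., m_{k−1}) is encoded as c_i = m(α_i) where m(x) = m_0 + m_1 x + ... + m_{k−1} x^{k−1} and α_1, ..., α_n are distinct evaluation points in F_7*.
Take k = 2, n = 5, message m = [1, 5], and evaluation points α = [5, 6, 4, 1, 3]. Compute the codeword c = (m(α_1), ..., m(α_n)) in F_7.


c = [5, 3, 0, 6, 2]

Message polynomial: m(x) = 1 + 5·x (mod 7).
For each evaluation point α_i, compute m(α_i) mod 7:
  α_1 = 5: Horner steps 5 → 5, so m(5) = 5.
  α_2 = 6: Horner steps 5 → 3, so m(6) = 3.
  α_3 = 4: Horner steps 5 → 0, so m(4) = 0.
  α_4 = 1: Horner steps 5 → 6, so m(1) = 6.
  α_5 = 3: Horner steps 5 → 2, so m(3) = 2.
Codeword c = [5, 3, 0, 6, 2] ∈ F_7^5.
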